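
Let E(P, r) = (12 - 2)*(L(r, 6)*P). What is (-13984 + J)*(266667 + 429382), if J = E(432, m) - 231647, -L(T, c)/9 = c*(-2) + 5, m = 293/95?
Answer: 18465483921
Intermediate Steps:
m = 293/95 (m = 293*(1/95) = 293/95 ≈ 3.0842)
L(T, c) = -45 + 18*c (L(T, c) = -9*(c*(-2) + 5) = -9*(-2*c + 5) = -9*(5 - 2*c) = -45 + 18*c)
E(P, r) = 630*P (E(P, r) = (12 - 2)*((-45 + 18*6)*P) = 10*((-45 + 108)*P) = 10*(63*P) = 630*P)
J = 40513 (J = 630*432 - 231647 = 272160 - 231647 = 40513)
(-13984 + J)*(266667 + 429382) = (-13984 + 40513)*(266667 + 429382) = 26529*696049 = 18465483921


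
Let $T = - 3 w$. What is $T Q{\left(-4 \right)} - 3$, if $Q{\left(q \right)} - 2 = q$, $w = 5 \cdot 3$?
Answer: $87$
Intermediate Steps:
$w = 15$
$Q{\left(q \right)} = 2 + q$
$T = -45$ ($T = \left(-3\right) 15 = -45$)
$T Q{\left(-4 \right)} - 3 = - 45 \left(2 - 4\right) - 3 = \left(-45\right) \left(-2\right) - 3 = 90 - 3 = 87$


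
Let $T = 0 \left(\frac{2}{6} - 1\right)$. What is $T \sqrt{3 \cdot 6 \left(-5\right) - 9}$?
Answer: $0$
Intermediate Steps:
$T = 0$ ($T = 0 \left(2 \cdot \frac{1}{6} - 1\right) = 0 \left(\frac{1}{3} - 1\right) = 0 \left(- \frac{2}{3}\right) = 0$)
$T \sqrt{3 \cdot 6 \left(-5\right) - 9} = 0 \sqrt{3 \cdot 6 \left(-5\right) - 9} = 0 \sqrt{18 \left(-5\right) - 9} = 0 \sqrt{-90 - 9} = 0 \sqrt{-99} = 0 \cdot 3 i \sqrt{11} = 0$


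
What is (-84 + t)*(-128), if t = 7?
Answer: 9856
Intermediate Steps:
(-84 + t)*(-128) = (-84 + 7)*(-128) = -77*(-128) = 9856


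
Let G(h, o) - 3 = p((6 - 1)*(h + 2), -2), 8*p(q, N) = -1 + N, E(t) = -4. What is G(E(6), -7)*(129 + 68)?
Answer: 4137/8 ≈ 517.13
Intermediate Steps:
p(q, N) = -⅛ + N/8 (p(q, N) = (-1 + N)/8 = -⅛ + N/8)
G(h, o) = 21/8 (G(h, o) = 3 + (-⅛ + (⅛)*(-2)) = 3 + (-⅛ - ¼) = 3 - 3/8 = 21/8)
G(E(6), -7)*(129 + 68) = 21*(129 + 68)/8 = (21/8)*197 = 4137/8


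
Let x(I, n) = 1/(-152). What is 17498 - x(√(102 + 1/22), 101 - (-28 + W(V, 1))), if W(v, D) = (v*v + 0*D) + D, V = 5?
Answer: 2659697/152 ≈ 17498.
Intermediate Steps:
W(v, D) = D + v² (W(v, D) = (v² + 0) + D = v² + D = D + v²)
x(I, n) = -1/152
17498 - x(√(102 + 1/22), 101 - (-28 + W(V, 1))) = 17498 - 1*(-1/152) = 17498 + 1/152 = 2659697/152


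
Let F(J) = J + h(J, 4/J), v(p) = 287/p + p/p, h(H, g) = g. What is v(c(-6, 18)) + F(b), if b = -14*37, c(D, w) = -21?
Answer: -412334/777 ≈ -530.67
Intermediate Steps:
b = -518
v(p) = 1 + 287/p (v(p) = 287/p + 1 = 1 + 287/p)
F(J) = J + 4/J
v(c(-6, 18)) + F(b) = (287 - 21)/(-21) + (-518 + 4/(-518)) = -1/21*266 + (-518 + 4*(-1/518)) = -38/3 + (-518 - 2/259) = -38/3 - 134164/259 = -412334/777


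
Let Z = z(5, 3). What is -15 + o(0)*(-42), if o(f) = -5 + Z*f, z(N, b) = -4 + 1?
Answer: 195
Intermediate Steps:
z(N, b) = -3
Z = -3
o(f) = -5 - 3*f
-15 + o(0)*(-42) = -15 + (-5 - 3*0)*(-42) = -15 + (-5 + 0)*(-42) = -15 - 5*(-42) = -15 + 210 = 195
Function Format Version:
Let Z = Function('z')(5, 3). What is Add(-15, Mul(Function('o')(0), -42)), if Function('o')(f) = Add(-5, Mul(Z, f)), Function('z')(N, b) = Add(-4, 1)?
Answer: 195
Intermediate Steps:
Function('z')(N, b) = -3
Z = -3
Function('o')(f) = Add(-5, Mul(-3, f))
Add(-15, Mul(Function('o')(0), -42)) = Add(-15, Mul(Add(-5, Mul(-3, 0)), -42)) = Add(-15, Mul(Add(-5, 0), -42)) = Add(-15, Mul(-5, -42)) = Add(-15, 210) = 195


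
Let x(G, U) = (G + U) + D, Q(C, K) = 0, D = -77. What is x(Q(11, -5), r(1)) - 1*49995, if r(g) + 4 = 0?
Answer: -50076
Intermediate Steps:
r(g) = -4 (r(g) = -4 + 0 = -4)
x(G, U) = -77 + G + U (x(G, U) = (G + U) - 77 = -77 + G + U)
x(Q(11, -5), r(1)) - 1*49995 = (-77 + 0 - 4) - 1*49995 = -81 - 49995 = -50076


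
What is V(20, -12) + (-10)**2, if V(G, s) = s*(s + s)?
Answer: 388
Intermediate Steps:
V(G, s) = 2*s**2 (V(G, s) = s*(2*s) = 2*s**2)
V(20, -12) + (-10)**2 = 2*(-12)**2 + (-10)**2 = 2*144 + 100 = 288 + 100 = 388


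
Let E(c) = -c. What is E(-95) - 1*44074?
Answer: -43979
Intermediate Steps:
E(-95) - 1*44074 = -1*(-95) - 1*44074 = 95 - 44074 = -43979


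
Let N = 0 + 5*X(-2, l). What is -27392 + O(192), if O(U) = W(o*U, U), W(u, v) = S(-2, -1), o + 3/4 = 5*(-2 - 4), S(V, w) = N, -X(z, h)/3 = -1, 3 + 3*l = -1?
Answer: -27377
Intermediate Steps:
l = -4/3 (l = -1 + (⅓)*(-1) = -1 - ⅓ = -4/3 ≈ -1.3333)
X(z, h) = 3 (X(z, h) = -3*(-1) = 3)
N = 15 (N = 0 + 5*3 = 0 + 15 = 15)
S(V, w) = 15
o = -123/4 (o = -¾ + 5*(-2 - 4) = -¾ + 5*(-6) = -¾ - 30 = -123/4 ≈ -30.750)
W(u, v) = 15
O(U) = 15
-27392 + O(192) = -27392 + 15 = -27377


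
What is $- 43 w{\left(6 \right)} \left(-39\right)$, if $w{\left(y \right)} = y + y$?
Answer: $20124$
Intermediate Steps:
$w{\left(y \right)} = 2 y$
$- 43 w{\left(6 \right)} \left(-39\right) = - 43 \cdot 2 \cdot 6 \left(-39\right) = \left(-43\right) 12 \left(-39\right) = \left(-516\right) \left(-39\right) = 20124$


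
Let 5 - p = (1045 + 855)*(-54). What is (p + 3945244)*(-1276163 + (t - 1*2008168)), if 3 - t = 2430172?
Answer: -23131433110500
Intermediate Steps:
t = -2430169 (t = 3 - 1*2430172 = 3 - 2430172 = -2430169)
p = 102605 (p = 5 - (1045 + 855)*(-54) = 5 - 1900*(-54) = 5 - 1*(-102600) = 5 + 102600 = 102605)
(p + 3945244)*(-1276163 + (t - 1*2008168)) = (102605 + 3945244)*(-1276163 + (-2430169 - 1*2008168)) = 4047849*(-1276163 + (-2430169 - 2008168)) = 4047849*(-1276163 - 4438337) = 4047849*(-5714500) = -23131433110500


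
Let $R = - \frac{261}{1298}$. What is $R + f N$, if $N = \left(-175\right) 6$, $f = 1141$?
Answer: $- \frac{1555069161}{1298} \approx -1.1981 \cdot 10^{6}$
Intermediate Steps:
$N = -1050$
$R = - \frac{261}{1298}$ ($R = \left(-261\right) \frac{1}{1298} = - \frac{261}{1298} \approx -0.20108$)
$R + f N = - \frac{261}{1298} + 1141 \left(-1050\right) = - \frac{261}{1298} - 1198050 = - \frac{1555069161}{1298}$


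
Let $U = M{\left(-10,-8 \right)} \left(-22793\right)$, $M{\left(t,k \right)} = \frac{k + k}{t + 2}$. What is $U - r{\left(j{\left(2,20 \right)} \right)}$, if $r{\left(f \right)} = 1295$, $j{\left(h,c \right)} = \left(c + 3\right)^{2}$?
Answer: $-46881$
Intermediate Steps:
$j{\left(h,c \right)} = \left(3 + c\right)^{2}$
$M{\left(t,k \right)} = \frac{2 k}{2 + t}$
$U = -45586$ ($U = 2 \left(-8\right) \frac{1}{2 - 10} \left(-22793\right) = 2 \left(-8\right) \frac{1}{-8} \left(-22793\right) = 2 \left(-8\right) \left(- \frac{1}{8}\right) \left(-22793\right) = 2 \left(-22793\right) = -45586$)
$U - r{\left(j{\left(2,20 \right)} \right)} = -45586 - 1295 = -46881$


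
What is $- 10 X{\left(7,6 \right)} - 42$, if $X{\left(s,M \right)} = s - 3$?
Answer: $-82$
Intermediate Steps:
$X{\left(s,M \right)} = -3 + s$
$- 10 X{\left(7,6 \right)} - 42 = - 10 \left(-3 + 7\right) - 42 = \left(-10\right) 4 - 42 = -40 - 42 = -82$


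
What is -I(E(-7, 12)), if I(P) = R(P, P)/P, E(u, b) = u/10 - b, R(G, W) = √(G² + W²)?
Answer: √2 ≈ 1.4142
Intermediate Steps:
E(u, b) = -b + u/10 (E(u, b) = u*(⅒) - b = u/10 - b = -b + u/10)
I(P) = √2*√(P²)/P (I(P) = √(P² + P²)/P = √(2*P²)/P = (√2*√(P²))/P = √2*√(P²)/P)
-I(E(-7, 12)) = -√2*√((-1*12 + (⅒)*(-7))²)/(-1*12 + (⅒)*(-7)) = -√2*√((-12 - 7/10)²)/(-12 - 7/10) = -√2*√((-127/10)²)/(-127/10) = -√2*(-10)*√(16129/100)/127 = -√2*(-10)*127/(127*10) = -(-1)*√2 = √2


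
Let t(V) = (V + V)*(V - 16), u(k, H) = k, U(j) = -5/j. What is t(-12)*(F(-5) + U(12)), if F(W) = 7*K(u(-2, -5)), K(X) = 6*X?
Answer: -56728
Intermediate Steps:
t(V) = 2*V*(-16 + V) (t(V) = (2*V)*(-16 + V) = 2*V*(-16 + V))
F(W) = -84 (F(W) = 7*(6*(-2)) = 7*(-12) = -84)
t(-12)*(F(-5) + U(12)) = (2*(-12)*(-16 - 12))*(-84 - 5/12) = (2*(-12)*(-28))*(-84 - 5*1/12) = 672*(-84 - 5/12) = 672*(-1013/12) = -56728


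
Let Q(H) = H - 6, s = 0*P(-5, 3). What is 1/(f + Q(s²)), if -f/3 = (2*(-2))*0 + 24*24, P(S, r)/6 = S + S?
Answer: -1/1734 ≈ -0.00057670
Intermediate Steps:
P(S, r) = 12*S (P(S, r) = 6*(S + S) = 6*(2*S) = 12*S)
f = -1728 (f = -3*((2*(-2))*0 + 24*24) = -3*(-4*0 + 576) = -3*(0 + 576) = -3*576 = -1728)
s = 0 (s = 0*(12*(-5)) = 0*(-60) = 0)
Q(H) = -6 + H
1/(f + Q(s²)) = 1/(-1728 + (-6 + 0²)) = 1/(-1728 + (-6 + 0)) = 1/(-1728 - 6) = 1/(-1734) = -1/1734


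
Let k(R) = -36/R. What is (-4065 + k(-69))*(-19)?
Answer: 1776177/23 ≈ 77225.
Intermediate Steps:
(-4065 + k(-69))*(-19) = (-4065 - 36/(-69))*(-19) = (-4065 - 36*(-1/69))*(-19) = (-4065 + 12/23)*(-19) = -93483/23*(-19) = 1776177/23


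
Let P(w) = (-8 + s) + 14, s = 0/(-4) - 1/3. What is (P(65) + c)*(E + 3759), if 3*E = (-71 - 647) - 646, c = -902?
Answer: -26656057/9 ≈ -2.9618e+6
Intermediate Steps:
s = -1/3 (s = 0*(-1/4) - 1*1/3 = 0 - 1/3 = -1/3 ≈ -0.33333)
E = -1364/3 (E = ((-71 - 647) - 646)/3 = (-718 - 646)/3 = (1/3)*(-1364) = -1364/3 ≈ -454.67)
P(w) = 17/3 (P(w) = (-8 - 1/3) + 14 = -25/3 + 14 = 17/3)
(P(65) + c)*(E + 3759) = (17/3 - 902)*(-1364/3 + 3759) = -2689/3*9913/3 = -26656057/9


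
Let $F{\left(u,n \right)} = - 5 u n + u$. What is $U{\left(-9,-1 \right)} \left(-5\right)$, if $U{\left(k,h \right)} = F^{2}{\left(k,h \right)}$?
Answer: $-14580$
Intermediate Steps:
$F{\left(u,n \right)} = u - 5 n u$ ($F{\left(u,n \right)} = - 5 n u + u = u - 5 n u$)
$U{\left(k,h \right)} = k^{2} \left(1 - 5 h\right)^{2}$ ($U{\left(k,h \right)} = \left(k \left(1 - 5 h\right)\right)^{2} = k^{2} \left(1 - 5 h\right)^{2}$)
$U{\left(-9,-1 \right)} \left(-5\right) = \left(-9\right)^{2} \left(-1 + 5 \left(-1\right)\right)^{2} \left(-5\right) = 81 \left(-1 - 5\right)^{2} \left(-5\right) = 81 \left(-6\right)^{2} \left(-5\right) = 81 \cdot 36 \left(-5\right) = 2916 \left(-5\right) = -14580$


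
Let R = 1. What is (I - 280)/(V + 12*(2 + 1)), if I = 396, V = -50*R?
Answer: -58/7 ≈ -8.2857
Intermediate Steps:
V = -50 (V = -50*1 = -50)
(I - 280)/(V + 12*(2 + 1)) = (396 - 280)/(-50 + 12*(2 + 1)) = 116/(-50 + 12*3) = 116/(-50 + 36) = 116/(-14) = 116*(-1/14) = -58/7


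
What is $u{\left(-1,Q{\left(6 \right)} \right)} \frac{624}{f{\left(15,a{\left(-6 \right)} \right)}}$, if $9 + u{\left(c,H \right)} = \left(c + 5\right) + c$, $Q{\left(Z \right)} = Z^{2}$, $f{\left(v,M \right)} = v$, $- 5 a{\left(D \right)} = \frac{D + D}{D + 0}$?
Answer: $- \frac{1248}{5} \approx -249.6$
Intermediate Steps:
$a{\left(D \right)} = - \frac{2}{5}$ ($a{\left(D \right)} = - \frac{\left(D + D\right) \frac{1}{D + 0}}{5} = - \frac{2 D \frac{1}{D}}{5} = \left(- \frac{1}{5}\right) 2 = - \frac{2}{5}$)
$u{\left(c,H \right)} = -4 + 2 c$ ($u{\left(c,H \right)} = -9 + \left(\left(c + 5\right) + c\right) = -9 + \left(\left(5 + c\right) + c\right) = -9 + \left(5 + 2 c\right) = -4 + 2 c$)
$u{\left(-1,Q{\left(6 \right)} \right)} \frac{624}{f{\left(15,a{\left(-6 \right)} \right)}} = \left(-4 + 2 \left(-1\right)\right) \frac{624}{15} = \left(-4 - 2\right) 624 \cdot \frac{1}{15} = \left(-6\right) \frac{208}{5} = - \frac{1248}{5}$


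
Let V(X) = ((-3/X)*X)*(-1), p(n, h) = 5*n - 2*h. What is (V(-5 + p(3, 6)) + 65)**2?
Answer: 4624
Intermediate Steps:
p(n, h) = -2*h + 5*n
V(X) = 3 (V(X) = -3*(-1) = 3)
(V(-5 + p(3, 6)) + 65)**2 = (3 + 65)**2 = 68**2 = 4624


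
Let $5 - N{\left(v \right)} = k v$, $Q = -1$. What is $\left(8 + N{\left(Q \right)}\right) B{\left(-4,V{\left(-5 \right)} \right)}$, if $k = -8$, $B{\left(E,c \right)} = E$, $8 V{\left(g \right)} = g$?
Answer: $-20$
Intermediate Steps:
$V{\left(g \right)} = \frac{g}{8}$
$N{\left(v \right)} = 5 + 8 v$ ($N{\left(v \right)} = 5 - - 8 v = 5 + 8 v$)
$\left(8 + N{\left(Q \right)}\right) B{\left(-4,V{\left(-5 \right)} \right)} = \left(8 + \left(5 + 8 \left(-1\right)\right)\right) \left(-4\right) = \left(8 + \left(5 - 8\right)\right) \left(-4\right) = \left(8 - 3\right) \left(-4\right) = 5 \left(-4\right) = -20$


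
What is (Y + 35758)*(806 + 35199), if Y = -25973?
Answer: 352308925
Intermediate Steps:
(Y + 35758)*(806 + 35199) = (-25973 + 35758)*(806 + 35199) = 9785*36005 = 352308925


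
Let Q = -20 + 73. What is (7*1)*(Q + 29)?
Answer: 574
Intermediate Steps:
Q = 53
(7*1)*(Q + 29) = (7*1)*(53 + 29) = 7*82 = 574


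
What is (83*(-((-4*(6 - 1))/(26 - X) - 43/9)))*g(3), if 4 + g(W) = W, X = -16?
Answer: -27473/63 ≈ -436.08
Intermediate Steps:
g(W) = -4 + W
(83*(-((-4*(6 - 1))/(26 - X) - 43/9)))*g(3) = (83*(-((-4*(6 - 1))/(26 - 1*(-16)) - 43/9)))*(-4 + 3) = (83*(-((-4*5)/(26 + 16) - 43*⅑)))*(-1) = (83*(-(-20/42 - 43/9)))*(-1) = (83*(-(-20*1/42 - 43/9)))*(-1) = (83*(-(-10/21 - 43/9)))*(-1) = (83*(-1*(-331/63)))*(-1) = (83*(331/63))*(-1) = (27473/63)*(-1) = -27473/63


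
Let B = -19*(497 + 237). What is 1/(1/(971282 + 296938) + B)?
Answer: -1268220/17686596119 ≈ -7.1705e-5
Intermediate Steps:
B = -13946 (B = -19*734 = -13946)
1/(1/(971282 + 296938) + B) = 1/(1/(971282 + 296938) - 13946) = 1/(1/1268220 - 13946) = 1/(-17686596119/1268220) = -1268220/17686596119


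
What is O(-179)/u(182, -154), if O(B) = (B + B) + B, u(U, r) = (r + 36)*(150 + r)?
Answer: -537/472 ≈ -1.1377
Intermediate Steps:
u(U, r) = (36 + r)*(150 + r)
O(B) = 3*B (O(B) = 2*B + B = 3*B)
O(-179)/u(182, -154) = (3*(-179))/(5400 + (-154)² + 186*(-154)) = -537/(5400 + 23716 - 28644) = -537/472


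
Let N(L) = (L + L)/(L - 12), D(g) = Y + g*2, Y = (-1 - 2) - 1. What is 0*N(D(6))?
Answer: 0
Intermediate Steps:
Y = -4 (Y = -3 - 1 = -4)
D(g) = -4 + 2*g (D(g) = -4 + g*2 = -4 + 2*g)
N(L) = 2*L/(-12 + L) (N(L) = (2*L)/(-12 + L) = 2*L/(-12 + L))
0*N(D(6)) = 0*(2*(-4 + 2*6)/(-12 + (-4 + 2*6))) = 0*(2*(-4 + 12)/(-12 + (-4 + 12))) = 0*(2*8/(-12 + 8)) = 0*(2*8/(-4)) = 0*(2*8*(-¼)) = 0*(-4) = 0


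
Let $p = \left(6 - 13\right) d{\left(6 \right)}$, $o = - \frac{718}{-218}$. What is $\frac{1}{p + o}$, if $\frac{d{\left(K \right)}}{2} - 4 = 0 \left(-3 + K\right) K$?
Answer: $- \frac{109}{5745} \approx -0.018973$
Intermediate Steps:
$o = \frac{359}{109}$ ($o = \left(-718\right) \left(- \frac{1}{218}\right) = \frac{359}{109} \approx 3.2936$)
$d{\left(K \right)} = 8$ ($d{\left(K \right)} = 8 + 2 \cdot 0 \left(-3 + K\right) K = 8 + 2 \cdot 0 K \left(-3 + K\right) = 8 + 2 \cdot 0 = 8 + 0 = 8$)
$p = -56$ ($p = \left(6 - 13\right) 8 = \left(-7\right) 8 = -56$)
$\frac{1}{p + o} = \frac{1}{-56 + \frac{359}{109}} = \frac{1}{- \frac{5745}{109}} = - \frac{109}{5745}$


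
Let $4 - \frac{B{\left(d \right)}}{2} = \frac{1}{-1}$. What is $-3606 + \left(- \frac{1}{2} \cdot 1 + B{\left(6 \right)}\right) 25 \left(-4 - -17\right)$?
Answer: $- \frac{1037}{2} \approx -518.5$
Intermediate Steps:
$B{\left(d \right)} = 10$ ($B{\left(d \right)} = 8 - \frac{2}{-1} = 8 - -2 = 8 + 2 = 10$)
$-3606 + \left(- \frac{1}{2} \cdot 1 + B{\left(6 \right)}\right) 25 \left(-4 - -17\right) = -3606 + \left(- \frac{1}{2} \cdot 1 + 10\right) 25 \left(-4 - -17\right) = -3606 + \left(\left(-1\right) \frac{1}{2} \cdot 1 + 10\right) 25 \left(-4 + 17\right) = -3606 + \left(\left(- \frac{1}{2}\right) 1 + 10\right) 25 \cdot 13 = -3606 + \left(- \frac{1}{2} + 10\right) 25 \cdot 13 = -3606 + \frac{19}{2} \cdot 25 \cdot 13 = -3606 + \frac{475}{2} \cdot 13 = -3606 + \frac{6175}{2} = - \frac{1037}{2}$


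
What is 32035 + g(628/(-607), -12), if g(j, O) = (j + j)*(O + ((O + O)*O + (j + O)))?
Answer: 11602780995/368449 ≈ 31491.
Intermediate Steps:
g(j, O) = 2*j*(j + 2*O + 2*O²) (g(j, O) = (2*j)*(O + ((2*O)*O + (O + j))) = (2*j)*(O + (2*O² + (O + j))) = (2*j)*(O + (O + j + 2*O²)) = (2*j)*(j + 2*O + 2*O²) = 2*j*(j + 2*O + 2*O²))
32035 + g(628/(-607), -12) = 32035 + 2*(628/(-607))*(628/(-607) + 2*(-12) + 2*(-12)²) = 32035 + 2*(628*(-1/607))*(628*(-1/607) - 24 + 2*144) = 32035 + 2*(-628/607)*(-628/607 - 24 + 288) = 32035 + 2*(-628/607)*(159620/607) = 32035 - 200482720/368449 = 11602780995/368449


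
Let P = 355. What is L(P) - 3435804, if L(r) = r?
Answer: -3435449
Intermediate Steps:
L(P) - 3435804 = 355 - 3435804 = -3435449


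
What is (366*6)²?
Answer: 4822416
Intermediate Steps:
(366*6)² = 2196² = 4822416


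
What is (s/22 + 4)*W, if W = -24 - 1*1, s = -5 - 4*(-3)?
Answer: -2375/22 ≈ -107.95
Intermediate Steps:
s = 7 (s = -5 + 12 = 7)
W = -25 (W = -24 - 1 = -25)
(s/22 + 4)*W = (7/22 + 4)*(-25) = (95/22)*(-25) = -2375/22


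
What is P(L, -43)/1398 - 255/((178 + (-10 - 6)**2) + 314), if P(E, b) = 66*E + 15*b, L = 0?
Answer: -8225/10252 ≈ -0.80228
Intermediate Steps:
P(E, b) = 15*b + 66*E
P(L, -43)/1398 - 255/((178 + (-10 - 6)**2) + 314) = (15*(-43) + 66*0)/1398 - 255/((178 + (-10 - 6)**2) + 314) = (-645 + 0)*(1/1398) - 255/((178 + (-16)**2) + 314) = -645*1/1398 - 255/((178 + 256) + 314) = -215/466 - 255/(434 + 314) = -215/466 - 255/748 = -215/466 - 255*1/748 = -215/466 - 15/44 = -8225/10252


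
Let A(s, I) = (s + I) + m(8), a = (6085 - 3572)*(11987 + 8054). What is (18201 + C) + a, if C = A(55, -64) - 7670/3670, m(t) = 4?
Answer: 18489910276/367 ≈ 5.0381e+7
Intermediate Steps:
a = 50363033 (a = 2513*20041 = 50363033)
A(s, I) = 4 + I + s (A(s, I) = (s + I) + 4 = (I + s) + 4 = 4 + I + s)
C = -2602/367 (C = (4 - 64 + 55) - 7670/3670 = -5 - 7670/3670 = -5 - 1*767/367 = -5 - 767/367 = -2602/367 ≈ -7.0899)
(18201 + C) + a = (18201 - 2602/367) + 50363033 = 6677165/367 + 50363033 = 18489910276/367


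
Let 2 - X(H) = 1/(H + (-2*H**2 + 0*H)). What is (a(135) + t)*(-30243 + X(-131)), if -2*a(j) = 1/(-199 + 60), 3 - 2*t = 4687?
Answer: 339175298479950/4788967 ≈ 7.0824e+7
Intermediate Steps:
t = -2342 (t = 3/2 - 1/2*4687 = 3/2 - 4687/2 = -2342)
X(H) = 2 - 1/(H - 2*H**2) (X(H) = 2 - 1/(H + (-2*H**2 + 0*H)) = 2 - 1/(H + (-2*H**2 + 0)) = 2 - 1/(H - 2*H**2))
a(j) = 1/278 (a(j) = -1/(2*(-199 + 60)) = -1/2/(-139) = -1/2*(-1/139) = 1/278)
(a(135) + t)*(-30243 + X(-131)) = (1/278 - 2342)*(-30243 + (1 - 2*(-131) + 4*(-131)**2)/((-131)*(-1 + 2*(-131)))) = -651075*(-30243 - (1 + 262 + 4*17161)/(131*(-1 - 262)))/278 = -651075*(-30243 - 1/131*(1 + 262 + 68644)/(-263))/278 = -651075*(-30243 - 1/131*(-1/263)*68907)/278 = -651075*(-30243 + 68907/34453)/278 = -651075/278*(-1041893172/34453) = 339175298479950/4788967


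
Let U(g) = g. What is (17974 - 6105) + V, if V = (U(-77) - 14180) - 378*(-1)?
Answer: -2010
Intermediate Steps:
V = -13879 (V = (-77 - 14180) - 378*(-1) = -14257 + 378 = -13879)
(17974 - 6105) + V = (17974 - 6105) - 13879 = 11869 - 13879 = -2010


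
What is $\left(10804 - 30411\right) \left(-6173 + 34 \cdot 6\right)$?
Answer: $117034183$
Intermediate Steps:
$\left(10804 - 30411\right) \left(-6173 + 34 \cdot 6\right) = - 19607 \left(-6173 + 204\right) = \left(-19607\right) \left(-5969\right) = 117034183$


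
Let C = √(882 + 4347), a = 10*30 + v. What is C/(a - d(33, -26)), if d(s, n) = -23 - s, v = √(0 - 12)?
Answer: 267*√581/31687 - 3*I*√1743/63374 ≈ 0.2031 - 0.0019763*I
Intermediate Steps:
v = 2*I*√3 (v = √(-12) = 2*I*√3 ≈ 3.4641*I)
a = 300 + 2*I*√3 (a = 10*30 + 2*I*√3 = 300 + 2*I*√3 ≈ 300.0 + 3.4641*I)
C = 3*√581 (C = √5229 = 3*√581 ≈ 72.312)
C/(a - d(33, -26)) = (3*√581)/((300 + 2*I*√3) - (-23 - 1*33)) = (3*√581)/((300 + 2*I*√3) - (-23 - 33)) = (3*√581)/((300 + 2*I*√3) - 1*(-56)) = (3*√581)/((300 + 2*I*√3) + 56) = (3*√581)/(356 + 2*I*√3) = 3*√581/(356 + 2*I*√3)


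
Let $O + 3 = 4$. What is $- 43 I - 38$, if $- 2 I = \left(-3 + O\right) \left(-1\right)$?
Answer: $5$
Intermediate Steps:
$O = 1$ ($O = -3 + 4 = 1$)
$I = -1$ ($I = - \frac{\left(-3 + 1\right) \left(-1\right)}{2} = - \frac{\left(-2\right) \left(-1\right)}{2} = \left(- \frac{1}{2}\right) 2 = -1$)
$- 43 I - 38 = \left(-43\right) \left(-1\right) - 38 = 43 - 38 = 5$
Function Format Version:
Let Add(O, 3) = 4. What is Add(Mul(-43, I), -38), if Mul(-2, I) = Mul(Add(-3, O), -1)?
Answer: 5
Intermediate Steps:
O = 1 (O = Add(-3, 4) = 1)
I = -1 (I = Mul(Rational(-1, 2), Mul(Add(-3, 1), -1)) = Mul(Rational(-1, 2), Mul(-2, -1)) = Mul(Rational(-1, 2), 2) = -1)
Add(Mul(-43, I), -38) = Add(Mul(-43, -1), -38) = Add(43, -38) = 5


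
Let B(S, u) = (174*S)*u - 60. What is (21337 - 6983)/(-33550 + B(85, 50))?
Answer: 7177/352945 ≈ 0.020335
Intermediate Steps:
B(S, u) = -60 + 174*S*u (B(S, u) = 174*S*u - 60 = -60 + 174*S*u)
(21337 - 6983)/(-33550 + B(85, 50)) = (21337 - 6983)/(-33550 + (-60 + 174*85*50)) = 14354/(-33550 + (-60 + 739500)) = 14354/(-33550 + 739440) = 14354/705890 = 14354*(1/705890) = 7177/352945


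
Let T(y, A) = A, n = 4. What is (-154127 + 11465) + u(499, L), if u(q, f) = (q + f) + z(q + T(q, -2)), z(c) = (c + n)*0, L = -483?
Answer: -142646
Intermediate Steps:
z(c) = 0 (z(c) = (c + 4)*0 = (4 + c)*0 = 0)
u(q, f) = f + q (u(q, f) = (q + f) + 0 = (f + q) + 0 = f + q)
(-154127 + 11465) + u(499, L) = (-154127 + 11465) + (-483 + 499) = -142662 + 16 = -142646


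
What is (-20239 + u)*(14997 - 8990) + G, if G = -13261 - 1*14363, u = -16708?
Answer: -221968253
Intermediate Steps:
G = -27624 (G = -13261 - 14363 = -27624)
(-20239 + u)*(14997 - 8990) + G = (-20239 - 16708)*(14997 - 8990) - 27624 = -36947*6007 - 27624 = -221940629 - 27624 = -221968253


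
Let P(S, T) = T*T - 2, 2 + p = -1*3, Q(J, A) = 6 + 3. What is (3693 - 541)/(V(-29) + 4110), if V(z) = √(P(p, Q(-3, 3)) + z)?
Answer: 1295472/1689205 - 1576*√2/1689205 ≈ 0.76559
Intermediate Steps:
Q(J, A) = 9
p = -5 (p = -2 - 1*3 = -2 - 3 = -5)
P(S, T) = -2 + T² (P(S, T) = T² - 2 = -2 + T²)
V(z) = √(79 + z) (V(z) = √((-2 + 9²) + z) = √((-2 + 81) + z) = √(79 + z))
(3693 - 541)/(V(-29) + 4110) = (3693 - 541)/(√(79 - 29) + 4110) = 3152/(√50 + 4110) = 3152/(5*√2 + 4110) = 3152/(4110 + 5*√2)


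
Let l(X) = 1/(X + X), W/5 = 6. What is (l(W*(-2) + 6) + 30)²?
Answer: 10491121/11664 ≈ 899.44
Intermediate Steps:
W = 30 (W = 5*6 = 30)
l(X) = 1/(2*X)
(l(W*(-2) + 6) + 30)² = (1/(2*(30*(-2) + 6)) + 30)² = (1/(2*(-60 + 6)) + 30)² = ((½)/(-54) + 30)² = ((½)*(-1/54) + 30)² = (-1/108 + 30)² = (3239/108)² = 10491121/11664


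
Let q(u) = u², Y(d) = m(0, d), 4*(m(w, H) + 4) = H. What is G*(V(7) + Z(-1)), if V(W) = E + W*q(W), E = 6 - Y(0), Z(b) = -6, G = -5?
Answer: -1735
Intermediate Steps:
m(w, H) = -4 + H/4
Y(d) = -4 + d/4
E = 10 (E = 6 - (-4 + (¼)*0) = 6 - (-4 + 0) = 6 - 1*(-4) = 6 + 4 = 10)
V(W) = 10 + W³ (V(W) = 10 + W*W² = 10 + W³)
G*(V(7) + Z(-1)) = -5*((10 + 7³) - 6) = -5*((10 + 343) - 6) = -5*(353 - 6) = -5*347 = -1735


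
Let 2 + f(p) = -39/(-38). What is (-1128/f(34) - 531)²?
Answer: 539029089/1369 ≈ 3.9374e+5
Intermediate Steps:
f(p) = -37/38 (f(p) = -2 - 39/(-38) = -2 - 39*(-1/38) = -2 + 39/38 = -37/38)
(-1128/f(34) - 531)² = (-1128/(-37/38) - 531)² = (-1128*(-38/37) - 531)² = (42864/37 - 531)² = (23217/37)² = 539029089/1369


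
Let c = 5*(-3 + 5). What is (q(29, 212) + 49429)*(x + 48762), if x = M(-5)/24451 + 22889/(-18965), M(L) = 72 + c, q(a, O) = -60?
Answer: 1116283727093170749/463713215 ≈ 2.4073e+9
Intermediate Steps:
c = 10 (c = 5*2 = 10)
M(L) = 82 (M(L) = 72 + 10 = 82)
x = -558103809/463713215 (x = 82/24451 + 22889/(-18965) = 82*(1/24451) + 22889*(-1/18965) = 82/24451 - 22889/18965 = -558103809/463713215 ≈ -1.2036)
(q(29, 212) + 49429)*(x + 48762) = (-60 + 49429)*(-558103809/463713215 + 48762) = 49369*(22611025686021/463713215) = 1116283727093170749/463713215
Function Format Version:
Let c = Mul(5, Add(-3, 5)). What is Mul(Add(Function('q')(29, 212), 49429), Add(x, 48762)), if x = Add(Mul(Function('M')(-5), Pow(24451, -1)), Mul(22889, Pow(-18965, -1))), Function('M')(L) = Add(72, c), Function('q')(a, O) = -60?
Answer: Rational(1116283727093170749, 463713215) ≈ 2.4073e+9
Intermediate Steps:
c = 10 (c = Mul(5, 2) = 10)
Function('M')(L) = 82 (Function('M')(L) = Add(72, 10) = 82)
x = Rational(-558103809, 463713215) (x = Add(Mul(82, Pow(24451, -1)), Mul(22889, Pow(-18965, -1))) = Add(Mul(82, Rational(1, 24451)), Mul(22889, Rational(-1, 18965))) = Add(Rational(82, 24451), Rational(-22889, 18965)) = Rational(-558103809, 463713215) ≈ -1.2036)
Mul(Add(Function('q')(29, 212), 49429), Add(x, 48762)) = Mul(Add(-60, 49429), Add(Rational(-558103809, 463713215), 48762)) = Mul(49369, Rational(22611025686021, 463713215)) = Rational(1116283727093170749, 463713215)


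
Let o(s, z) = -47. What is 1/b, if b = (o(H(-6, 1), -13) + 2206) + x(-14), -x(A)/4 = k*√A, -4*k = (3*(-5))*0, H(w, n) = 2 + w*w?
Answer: 1/2159 ≈ 0.00046318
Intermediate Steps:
H(w, n) = 2 + w²
k = 0 (k = -3*(-5)*0/4 = -(-15)*0/4 = -¼*0 = 0)
x(A) = 0 (x(A) = -0*√A = -4*0 = 0)
b = 2159 (b = (-47 + 2206) + 0 = 2159 + 0 = 2159)
1/b = 1/2159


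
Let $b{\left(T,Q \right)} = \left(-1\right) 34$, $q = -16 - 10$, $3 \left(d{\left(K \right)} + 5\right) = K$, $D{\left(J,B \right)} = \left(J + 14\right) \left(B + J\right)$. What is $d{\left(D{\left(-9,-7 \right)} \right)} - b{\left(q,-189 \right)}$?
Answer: $\frac{7}{3} \approx 2.3333$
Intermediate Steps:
$D{\left(J,B \right)} = \left(14 + J\right) \left(B + J\right)$
$d{\left(K \right)} = -5 + \frac{K}{3}$
$q = -26$ ($q = -16 - 10 = -26$)
$b{\left(T,Q \right)} = -34$
$d{\left(D{\left(-9,-7 \right)} \right)} - b{\left(q,-189 \right)} = \left(-5 + \frac{\left(-9\right)^{2} + 14 \left(-7\right) + 14 \left(-9\right) - -63}{3}\right) - -34 = \left(-5 + \frac{81 - 98 - 126 + 63}{3}\right) + 34 = \left(-5 + \frac{1}{3} \left(-80\right)\right) + 34 = \left(-5 - \frac{80}{3}\right) + 34 = - \frac{95}{3} + 34 = \frac{7}{3}$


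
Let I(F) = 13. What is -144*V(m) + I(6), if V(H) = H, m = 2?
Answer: -275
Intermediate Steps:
-144*V(m) + I(6) = -144*2 + 13 = -288 + 13 = -275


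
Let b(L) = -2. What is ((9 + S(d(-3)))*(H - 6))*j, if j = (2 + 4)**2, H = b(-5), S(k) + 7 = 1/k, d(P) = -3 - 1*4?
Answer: -3744/7 ≈ -534.86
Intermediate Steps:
d(P) = -7 (d(P) = -3 - 4 = -7)
S(k) = -7 + 1/k
H = -2
j = 36 (j = 6**2 = 36)
((9 + S(d(-3)))*(H - 6))*j = ((9 + (-7 + 1/(-7)))*(-2 - 6))*36 = ((9 + (-7 - 1/7))*(-8))*36 = ((9 - 50/7)*(-8))*36 = ((13/7)*(-8))*36 = -104/7*36 = -3744/7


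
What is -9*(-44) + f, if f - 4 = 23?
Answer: 423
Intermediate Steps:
f = 27 (f = 4 + 23 = 27)
-9*(-44) + f = -9*(-44) + 27 = 396 + 27 = 423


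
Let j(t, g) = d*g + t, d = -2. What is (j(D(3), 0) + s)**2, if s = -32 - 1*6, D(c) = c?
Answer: 1225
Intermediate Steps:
j(t, g) = t - 2*g (j(t, g) = -2*g + t = t - 2*g)
s = -38 (s = -32 - 6 = -38)
(j(D(3), 0) + s)**2 = ((3 - 2*0) - 38)**2 = ((3 + 0) - 38)**2 = (3 - 38)**2 = (-35)**2 = 1225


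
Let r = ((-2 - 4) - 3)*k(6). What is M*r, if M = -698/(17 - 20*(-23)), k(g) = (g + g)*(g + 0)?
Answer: 50256/53 ≈ 948.23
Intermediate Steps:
k(g) = 2*g² (k(g) = (2*g)*g = 2*g²)
r = -648 (r = ((-2 - 4) - 3)*(2*6²) = (-6 - 3)*(2*36) = -9*72 = -648)
M = -698/477 (M = -698/(17 + 460) = -698/477 ≈ -1.4633)
M*r = -698/477*(-648) = 50256/53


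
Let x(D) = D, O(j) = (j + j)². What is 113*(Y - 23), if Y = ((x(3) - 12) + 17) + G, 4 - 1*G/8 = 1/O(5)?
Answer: 47799/25 ≈ 1912.0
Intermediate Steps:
O(j) = 4*j² (O(j) = (2*j)² = 4*j²)
G = 798/25 (G = 32 - 8/(4*5²) = 32 - 8/(4*25) = 32 - 8/100 = 32 - 8*1/100 = 32 - 2/25 = 798/25 ≈ 31.920)
Y = 998/25 (Y = ((3 - 12) + 17) + 798/25 = (-9 + 17) + 798/25 = 8 + 798/25 = 998/25 ≈ 39.920)
113*(Y - 23) = 113*(998/25 - 23) = 113*(423/25) = 47799/25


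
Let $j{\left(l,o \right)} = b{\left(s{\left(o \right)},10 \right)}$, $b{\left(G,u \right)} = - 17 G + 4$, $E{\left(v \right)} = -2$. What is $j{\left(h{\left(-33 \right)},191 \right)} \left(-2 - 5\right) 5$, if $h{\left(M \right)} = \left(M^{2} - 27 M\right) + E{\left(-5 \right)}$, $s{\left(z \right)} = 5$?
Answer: $2835$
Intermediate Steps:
$b{\left(G,u \right)} = 4 - 17 G$
$h{\left(M \right)} = -2 + M^{2} - 27 M$ ($h{\left(M \right)} = \left(M^{2} - 27 M\right) - 2 = -2 + M^{2} - 27 M$)
$j{\left(l,o \right)} = -81$ ($j{\left(l,o \right)} = 4 - 85 = -81$)
$j{\left(h{\left(-33 \right)},191 \right)} \left(-2 - 5\right) 5 = - 81 \left(-2 - 5\right) 5 = - 81 \left(\left(-7\right) 5\right) = \left(-81\right) \left(-35\right) = 2835$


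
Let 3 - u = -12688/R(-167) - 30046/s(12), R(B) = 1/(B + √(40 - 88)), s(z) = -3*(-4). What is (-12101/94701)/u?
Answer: 23640392590/392222146922893963 + 566907648*I*√3/392222146922893963 ≈ 6.0273e-8 + 2.5035e-9*I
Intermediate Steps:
s(z) = 12
R(B) = 1/(B + 4*I*√3) (R(B) = 1/(B + √(-48)) = 1/(B + 4*I*√3))
u = -12698335/6 + 50752*I*√3 (u = 3 - (-(-2118896 + 50752*I*√3) - 30046/12) = 3 - (-12688*(-167 + 4*I*√3) - 30046*1/12) = 3 - ((2118896 - 50752*I*√3) - 15023/6) = 3 - (12698353/6 - 50752*I*√3) = 3 + (-12698353/6 + 50752*I*√3) = -12698335/6 + 50752*I*√3 ≈ -2.1164e+6 + 87905.0*I)
(-12101/94701)/u = (-12101/94701)/(-12698335/6 + 50752*I*√3) = (-12101*1/94701)/(-12698335/6 + 50752*I*√3) = -12101/(94701*(-12698335/6 + 50752*I*√3))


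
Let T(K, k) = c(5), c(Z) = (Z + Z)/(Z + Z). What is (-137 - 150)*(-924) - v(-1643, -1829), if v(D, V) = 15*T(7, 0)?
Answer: 265173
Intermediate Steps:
c(Z) = 1 (c(Z) = (2*Z)/((2*Z)) = (2*Z)*(1/(2*Z)) = 1)
T(K, k) = 1
v(D, V) = 15 (v(D, V) = 15*1 = 15)
(-137 - 150)*(-924) - v(-1643, -1829) = (-137 - 150)*(-924) - 1*15 = -287*(-924) - 15 = 265188 - 15 = 265173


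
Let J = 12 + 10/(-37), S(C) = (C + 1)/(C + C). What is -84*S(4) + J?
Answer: -3017/74 ≈ -40.770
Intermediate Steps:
S(C) = (1 + C)/(2*C) (S(C) = (1 + C)/((2*C)) = (1 + C)*(1/(2*C)) = (1 + C)/(2*C))
J = 434/37 (J = 12 + 10*(-1/37) = 12 - 10/37 = 434/37 ≈ 11.730)
-84*S(4) + J = -42*(1 + 4)/4 + 434/37 = -42*5/4 + 434/37 = -84*5/8 + 434/37 = -105/2 + 434/37 = -3017/74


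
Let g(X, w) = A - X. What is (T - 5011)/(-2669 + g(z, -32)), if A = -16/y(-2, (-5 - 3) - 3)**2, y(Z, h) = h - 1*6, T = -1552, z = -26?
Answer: 1896707/763843 ≈ 2.4831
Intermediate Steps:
y(Z, h) = -6 + h (y(Z, h) = h - 6 = -6 + h)
A = -16/289 (A = -16/(-6 + ((-5 - 3) - 3))**2 = -16/(-6 + (-8 - 3))**2 = -16/(-6 - 11)**2 = -16/((-17)**2) = -16/289 ≈ -0.055363)
g(X, w) = -16/289 - X
(T - 5011)/(-2669 + g(z, -32)) = (-1552 - 5011)/(-2669 + (-16/289 - 1*(-26))) = -6563/(-2669 + (-16/289 + 26)) = -6563/(-2669 + 7498/289) = -6563/(-763843/289) = -6563*(-289/763843) = 1896707/763843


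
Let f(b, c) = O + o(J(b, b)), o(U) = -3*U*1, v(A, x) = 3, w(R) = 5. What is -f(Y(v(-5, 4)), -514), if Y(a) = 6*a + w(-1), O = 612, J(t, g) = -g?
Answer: -681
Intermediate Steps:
o(U) = -3*U
Y(a) = 5 + 6*a (Y(a) = 6*a + 5 = 5 + 6*a)
f(b, c) = 612 + 3*b (f(b, c) = 612 - (-3)*b = 612 + 3*b)
-f(Y(v(-5, 4)), -514) = -(612 + 3*(5 + 6*3)) = -(612 + 3*(5 + 18)) = -(612 + 3*23) = -(612 + 69) = -1*681 = -681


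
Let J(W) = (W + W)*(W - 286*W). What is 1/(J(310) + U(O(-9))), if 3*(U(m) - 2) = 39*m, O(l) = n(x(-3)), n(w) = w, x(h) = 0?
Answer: -1/54776998 ≈ -1.8256e-8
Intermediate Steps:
O(l) = 0
J(W) = -570*W² (J(W) = (2*W)*(-285*W) = -570*W²)
U(m) = 2 + 13*m (U(m) = 2 + (39*m)/3 = 2 + 13*m)
1/(J(310) + U(O(-9))) = 1/(-570*310² + (2 + 13*0)) = 1/(-570*96100 + (2 + 0)) = 1/(-54777000 + 2) = 1/(-54776998) = -1/54776998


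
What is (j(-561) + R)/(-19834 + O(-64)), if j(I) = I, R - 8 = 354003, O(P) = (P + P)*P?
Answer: -176725/5821 ≈ -30.360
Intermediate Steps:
O(P) = 2*P**2 (O(P) = (2*P)*P = 2*P**2)
R = 354011 (R = 8 + 354003 = 354011)
(j(-561) + R)/(-19834 + O(-64)) = (-561 + 354011)/(-19834 + 2*(-64)**2) = 353450/(-19834 + 2*4096) = 353450/(-19834 + 8192) = 353450/(-11642) = 353450*(-1/11642) = -176725/5821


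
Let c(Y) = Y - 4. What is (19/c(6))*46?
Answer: 437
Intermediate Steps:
c(Y) = -4 + Y
(19/c(6))*46 = (19/(-4 + 6))*46 = (19/2)*46 = 437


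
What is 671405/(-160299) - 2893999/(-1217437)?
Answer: -353488143284/195153933663 ≈ -1.8113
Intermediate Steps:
671405/(-160299) - 2893999/(-1217437) = 671405*(-1/160299) - 2893999*(-1/1217437) = -671405/160299 + 2893999/1217437 = -353488143284/195153933663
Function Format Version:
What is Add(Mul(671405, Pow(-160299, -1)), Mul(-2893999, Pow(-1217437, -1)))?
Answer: Rational(-353488143284, 195153933663) ≈ -1.8113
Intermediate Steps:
Add(Mul(671405, Pow(-160299, -1)), Mul(-2893999, Pow(-1217437, -1))) = Add(Mul(671405, Rational(-1, 160299)), Mul(-2893999, Rational(-1, 1217437))) = Add(Rational(-671405, 160299), Rational(2893999, 1217437)) = Rational(-353488143284, 195153933663)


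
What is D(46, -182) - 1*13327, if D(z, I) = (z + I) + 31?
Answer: -13432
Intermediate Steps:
D(z, I) = 31 + I + z (D(z, I) = (I + z) + 31 = 31 + I + z)
D(46, -182) - 1*13327 = (31 - 182 + 46) - 1*13327 = -105 - 13327 = -13432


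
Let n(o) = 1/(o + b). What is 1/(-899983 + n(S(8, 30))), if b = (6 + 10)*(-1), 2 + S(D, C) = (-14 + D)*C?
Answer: -198/178196635 ≈ -1.1111e-6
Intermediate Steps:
S(D, C) = -2 + C*(-14 + D) (S(D, C) = -2 + (-14 + D)*C = -2 + C*(-14 + D))
b = -16 (b = 16*(-1) = -16)
n(o) = 1/(-16 + o) (n(o) = 1/(o - 16) = 1/(-16 + o))
1/(-899983 + n(S(8, 30))) = 1/(-899983 + 1/(-16 + (-2 - 14*30 + 30*8))) = 1/(-899983 + 1/(-16 + (-2 - 420 + 240))) = 1/(-899983 + 1/(-16 - 182)) = 1/(-899983 + 1/(-198)) = 1/(-899983 - 1/198) = 1/(-178196635/198) = -198/178196635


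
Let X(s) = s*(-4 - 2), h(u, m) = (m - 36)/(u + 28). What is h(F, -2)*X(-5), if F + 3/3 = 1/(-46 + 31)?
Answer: -4275/101 ≈ -42.327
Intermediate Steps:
F = -16/15 (F = -1 + 1/(-46 + 31) = -1 + 1/(-15) = -1 - 1/15 = -16/15 ≈ -1.0667)
h(u, m) = (-36 + m)/(28 + u)
X(s) = -6*s (X(s) = s*(-6) = -6*s)
h(F, -2)*X(-5) = ((-36 - 2)/(28 - 16/15))*(-6*(-5)) = (-38/(404/15))*30 = ((15/404)*(-38))*30 = -285/202*30 = -4275/101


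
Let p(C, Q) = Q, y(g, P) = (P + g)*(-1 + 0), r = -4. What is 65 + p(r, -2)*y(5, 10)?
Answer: 95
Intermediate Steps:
y(g, P) = -P - g (y(g, P) = (P + g)*(-1) = -P - g)
65 + p(r, -2)*y(5, 10) = 65 - 2*(-1*10 - 1*5) = 65 - 2*(-10 - 5) = 65 - 2*(-15) = 65 + 30 = 95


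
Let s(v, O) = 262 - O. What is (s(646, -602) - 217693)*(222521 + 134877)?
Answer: -77494250942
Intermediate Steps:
(s(646, -602) - 217693)*(222521 + 134877) = ((262 - 1*(-602)) - 217693)*(222521 + 134877) = ((262 + 602) - 217693)*357398 = (864 - 217693)*357398 = -216829*357398 = -77494250942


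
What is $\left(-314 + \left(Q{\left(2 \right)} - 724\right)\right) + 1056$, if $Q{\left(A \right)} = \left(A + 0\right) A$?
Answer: $22$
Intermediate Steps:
$Q{\left(A \right)} = A^{2}$ ($Q{\left(A \right)} = A A = A^{2}$)
$\left(-314 + \left(Q{\left(2 \right)} - 724\right)\right) + 1056 = \left(-314 - \left(724 - 2^{2}\right)\right) + 1056 = \left(-314 + \left(4 - 724\right)\right) + 1056 = \left(-314 - 720\right) + 1056 = -1034 + 1056 = 22$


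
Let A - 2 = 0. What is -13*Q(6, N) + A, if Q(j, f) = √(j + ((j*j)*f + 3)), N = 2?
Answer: -115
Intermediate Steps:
A = 2 (A = 2 + 0 = 2)
Q(j, f) = √(3 + j + f*j²) (Q(j, f) = √(j + (j²*f + 3)) = √(j + (f*j² + 3)) = √(j + (3 + f*j²)) = √(3 + j + f*j²))
-13*Q(6, N) + A = -13*√(3 + 6 + 2*6²) + 2 = -13*√(3 + 6 + 2*36) + 2 = -13*√(3 + 6 + 72) + 2 = -13*√81 + 2 = -13*9 + 2 = -117 + 2 = -115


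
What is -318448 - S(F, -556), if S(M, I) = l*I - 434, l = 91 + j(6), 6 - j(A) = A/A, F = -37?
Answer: -264638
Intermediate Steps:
j(A) = 5 (j(A) = 6 - A/A = 6 - 1*1 = 6 - 1 = 5)
l = 96 (l = 91 + 5 = 96)
S(M, I) = -434 + 96*I (S(M, I) = 96*I - 434 = -434 + 96*I)
-318448 - S(F, -556) = -318448 - (-434 + 96*(-556)) = -318448 - (-434 - 53376) = -318448 - 1*(-53810) = -318448 + 53810 = -264638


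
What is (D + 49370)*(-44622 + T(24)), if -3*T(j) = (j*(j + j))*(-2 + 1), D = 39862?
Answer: -3947445216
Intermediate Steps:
T(j) = 2*j²/3 (T(j) = -j*(j + j)*(-2 + 1)/3 = -j*(2*j)*(-1)/3 = -2*j²*(-1)/3 = -(-2)*j²/3 = 2*j²/3)
(D + 49370)*(-44622 + T(24)) = (39862 + 49370)*(-44622 + (⅔)*24²) = 89232*(-44622 + (⅔)*576) = 89232*(-44622 + 384) = 89232*(-44238) = -3947445216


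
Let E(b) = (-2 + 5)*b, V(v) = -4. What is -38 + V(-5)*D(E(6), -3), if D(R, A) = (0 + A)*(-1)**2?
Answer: -26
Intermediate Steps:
E(b) = 3*b
D(R, A) = A (D(R, A) = A*1 = A)
-38 + V(-5)*D(E(6), -3) = -38 - 4*(-3) = -38 + 12 = -26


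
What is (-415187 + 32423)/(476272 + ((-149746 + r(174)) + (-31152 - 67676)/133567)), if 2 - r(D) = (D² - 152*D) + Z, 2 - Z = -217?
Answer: -17041546396/14357573633 ≈ -1.1869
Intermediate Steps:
Z = 219 (Z = 2 - 1*(-217) = 2 + 217 = 219)
r(D) = -217 - D² + 152*D (r(D) = 2 - ((D² - 152*D) + 219) = 2 - (219 + D² - 152*D) = 2 + (-219 - D² + 152*D) = -217 - D² + 152*D)
(-415187 + 32423)/(476272 + ((-149746 + r(174)) + (-31152 - 67676)/133567)) = (-415187 + 32423)/(476272 + ((-149746 + (-217 - 1*174² + 152*174)) + (-31152 - 67676)/133567)) = -382764/(476272 + ((-149746 + (-217 - 1*30276 + 26448)) - 98828*1/133567)) = -382764/(476272 + ((-149746 + (-217 - 30276 + 26448)) - 98828/133567)) = -382764/(476272 + ((-149746 - 4045) - 98828/133567)) = -382764/(476272 + (-153791 - 98828/133567)) = -382764/(476272 - 20541501325/133567) = -382764/43072720899/133567 = -382764*133567/43072720899 = -17041546396/14357573633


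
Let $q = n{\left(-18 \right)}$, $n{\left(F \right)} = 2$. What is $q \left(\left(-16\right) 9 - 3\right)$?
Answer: $-294$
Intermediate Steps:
$q = 2$
$q \left(\left(-16\right) 9 - 3\right) = 2 \left(\left(-16\right) 9 - 3\right) = 2 \left(-144 - 3\right) = 2 \left(-147\right) = -294$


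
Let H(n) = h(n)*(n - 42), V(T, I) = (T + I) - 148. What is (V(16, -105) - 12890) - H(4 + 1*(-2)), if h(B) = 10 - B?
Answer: -12807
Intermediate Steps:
V(T, I) = -148 + I + T (V(T, I) = (I + T) - 148 = -148 + I + T)
H(n) = (-42 + n)*(10 - n) (H(n) = (10 - n)*(n - 42) = (10 - n)*(-42 + n) = (-42 + n)*(10 - n))
(V(16, -105) - 12890) - H(4 + 1*(-2)) = ((-148 - 105 + 16) - 12890) - (-1)*(-42 + (4 + 1*(-2)))*(-10 + (4 + 1*(-2))) = (-237 - 12890) - (-1)*(-42 + (4 - 2))*(-10 + (4 - 2)) = -13127 - (-1)*(-42 + 2)*(-10 + 2) = -13127 - (-1)*(-40)*(-8) = -13127 - 1*(-320) = -13127 + 320 = -12807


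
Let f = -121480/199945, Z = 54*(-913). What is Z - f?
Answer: -1971513382/39989 ≈ -49301.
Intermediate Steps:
Z = -49302
f = -24296/39989 (f = -121480*1/199945 = -24296/39989 ≈ -0.60757)
Z - f = -49302 - 1*(-24296/39989) = -49302 + 24296/39989 = -1971513382/39989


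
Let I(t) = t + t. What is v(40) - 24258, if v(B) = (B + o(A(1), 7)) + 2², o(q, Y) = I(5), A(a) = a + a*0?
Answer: -24204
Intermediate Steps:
A(a) = a (A(a) = a + 0 = a)
I(t) = 2*t
o(q, Y) = 10 (o(q, Y) = 2*5 = 10)
v(B) = 14 + B (v(B) = (B + 10) + 2² = (10 + B) + 4 = 14 + B)
v(40) - 24258 = (14 + 40) - 24258 = 54 - 24258 = -24204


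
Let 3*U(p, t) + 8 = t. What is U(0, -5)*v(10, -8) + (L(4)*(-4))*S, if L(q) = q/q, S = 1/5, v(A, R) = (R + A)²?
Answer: -272/15 ≈ -18.133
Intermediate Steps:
U(p, t) = -8/3 + t/3
v(A, R) = (A + R)²
S = ⅕ ≈ 0.20000
L(q) = 1
U(0, -5)*v(10, -8) + (L(4)*(-4))*S = (-8/3 + (⅓)*(-5))*(10 - 8)² + (1*(-4))*(⅕) = (-8/3 - 5/3)*2² - 4*⅕ = -13/3*4 - ⅘ = -52/3 - ⅘ = -272/15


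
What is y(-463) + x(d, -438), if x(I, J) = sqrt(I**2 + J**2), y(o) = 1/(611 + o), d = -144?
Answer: 1/148 + 6*sqrt(5905) ≈ 461.07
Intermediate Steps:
y(-463) + x(d, -438) = 1/(611 - 463) + sqrt((-144)**2 + (-438)**2) = 1/148 + sqrt(20736 + 191844) = 1/148 + sqrt(212580) = 1/148 + 6*sqrt(5905)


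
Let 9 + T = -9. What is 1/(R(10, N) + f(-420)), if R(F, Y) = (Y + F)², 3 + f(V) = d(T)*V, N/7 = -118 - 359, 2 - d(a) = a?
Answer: 1/11073838 ≈ 9.0303e-8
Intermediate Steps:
T = -18 (T = -9 - 9 = -18)
d(a) = 2 - a
N = -3339 (N = 7*(-118 - 359) = 7*(-477) = -3339)
f(V) = -3 + 20*V (f(V) = -3 + (2 - 1*(-18))*V = -3 + (2 + 18)*V = -3 + 20*V)
R(F, Y) = (F + Y)²
1/(R(10, N) + f(-420)) = 1/((10 - 3339)² + (-3 + 20*(-420))) = 1/((-3329)² + (-3 - 8400)) = 1/(11082241 - 8403) = 1/11073838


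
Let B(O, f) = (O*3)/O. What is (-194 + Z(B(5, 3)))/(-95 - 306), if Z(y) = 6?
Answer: 188/401 ≈ 0.46883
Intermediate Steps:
B(O, f) = 3 (B(O, f) = (3*O)/O = 3)
(-194 + Z(B(5, 3)))/(-95 - 306) = (-194 + 6)/(-95 - 306) = -188/(-401) = -188*(-1/401) = 188/401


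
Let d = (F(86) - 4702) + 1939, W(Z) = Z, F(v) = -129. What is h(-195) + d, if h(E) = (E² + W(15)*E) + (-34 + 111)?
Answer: 32285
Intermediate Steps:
d = -2892 (d = (-129 - 4702) + 1939 = -4831 + 1939 = -2892)
h(E) = 77 + E² + 15*E (h(E) = (E² + 15*E) + (-34 + 111) = (E² + 15*E) + 77 = 77 + E² + 15*E)
h(-195) + d = (77 + (-195)² + 15*(-195)) - 2892 = (77 + 38025 - 2925) - 2892 = 35177 - 2892 = 32285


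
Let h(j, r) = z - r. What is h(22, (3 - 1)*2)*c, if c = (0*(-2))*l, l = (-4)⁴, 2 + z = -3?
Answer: 0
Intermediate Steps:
z = -5 (z = -2 - 3 = -5)
l = 256
h(j, r) = -5 - r
c = 0 (c = (0*(-2))*256 = 0*256 = 0)
h(22, (3 - 1)*2)*c = (-5 - (3 - 1)*2)*0 = (-5 - 2*2)*0 = (-5 - 1*4)*0 = (-5 - 4)*0 = -9*0 = 0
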